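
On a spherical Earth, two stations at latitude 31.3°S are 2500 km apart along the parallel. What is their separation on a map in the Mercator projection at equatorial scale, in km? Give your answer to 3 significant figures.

Mercator is conformal, so the point scale is isotropic: h = k = sec φ = 1/cos φ.
Along the parallel, k = sec 31.3° = 1/0.8545 = 1.170.
Map distance = 2500 × 1.170 ≈ 2930 km.

2930 km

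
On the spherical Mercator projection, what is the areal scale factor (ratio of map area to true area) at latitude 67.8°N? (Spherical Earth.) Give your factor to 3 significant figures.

7.00

Mercator is conformal, so the point scale is isotropic: h = k = sec φ = 1/cos φ.
Areal scale = k² = sec²φ = 1/cos²(67.8°) = 1/0.3778² = 7.005.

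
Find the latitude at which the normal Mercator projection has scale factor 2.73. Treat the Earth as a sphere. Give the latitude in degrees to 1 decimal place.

Mercator scale is k = sec φ = 1/cos φ.
1/cos φ = 2.73  ⇒  cos φ = 0.3663  ⇒  φ = arccos(0.3663) ≈ 68.5°.

68.5°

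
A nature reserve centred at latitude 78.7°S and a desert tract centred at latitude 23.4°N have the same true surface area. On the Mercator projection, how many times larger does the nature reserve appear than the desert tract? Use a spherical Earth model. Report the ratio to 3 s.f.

Mercator is conformal with k = sec φ, so areal scale = k² = sec²φ.
At 78.7°: sec²(78.7°) = 1/0.1959² = 26.05.
At 23.4°: sec²(23.4°) = 1/0.9178² = 1.187.
Ratio = 26.05/1.187 = cos²(23.4°)/cos²(78.7°) ≈ 21.9.

21.9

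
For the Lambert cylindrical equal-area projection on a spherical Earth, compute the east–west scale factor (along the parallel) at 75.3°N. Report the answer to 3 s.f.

The Lambert cylindrical equal-area projection is the cylindrical equal-area projection with its standard parallel at the equator (φ₀ = 0). A cylindrical equal-area projection with standard parallel φ₀ has meridian scale h = cos φ / cos φ₀ and parallel scale k = cos φ₀ / cos φ (so areas are preserved, h·k = 1).
k = cos 0° / cos 75.3° = 1.000/0.2538 = 3.941.

3.94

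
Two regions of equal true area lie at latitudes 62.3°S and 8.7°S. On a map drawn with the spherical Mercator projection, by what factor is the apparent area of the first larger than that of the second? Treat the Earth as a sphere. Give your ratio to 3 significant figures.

Mercator areal scale is sec²φ.
At 62.3°: sec²(62.3°) = 1/0.4648² = 4.628.
At 8.7°: sec²(8.7°) = 1/0.9885² = 1.023.
Ratio = 4.628/1.023 = cos²(8.7°)/cos²(62.3°) ≈ 4.52.

4.52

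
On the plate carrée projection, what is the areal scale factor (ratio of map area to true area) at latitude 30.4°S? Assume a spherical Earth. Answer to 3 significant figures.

1.16

For the equirectangular projection with φ₀ = 0 (plate carrée), h = 1 along meridians and k = sec φ along parallels.
Areal scale = h·k = 1 × sec φ; at 30.4°, h = 1.000, k = 1.159, so h·k = 1.159.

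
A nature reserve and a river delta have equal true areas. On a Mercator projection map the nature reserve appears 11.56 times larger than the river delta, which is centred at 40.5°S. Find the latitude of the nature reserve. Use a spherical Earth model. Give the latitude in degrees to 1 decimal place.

77.1°

On Mercator, (apparent₁)/(apparent₂) = sec²φ₁ / sec²φ₂ when true areas are equal.
cos²φ₂ / cos²φ₁ = 11.56  ⇒  cos φ₁ = cos 40.5° / √11.56 = 0.7604/3.400 = 0.2236.
φ₁ = arccos(0.2236) ≈ 77.1°.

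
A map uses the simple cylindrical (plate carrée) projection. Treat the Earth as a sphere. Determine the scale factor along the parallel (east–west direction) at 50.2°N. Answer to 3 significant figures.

In the plate carrée (x = Rλ, y = Rφ), meridians are true-scale (h = 1) and parallels are stretched by k = sec φ.
k = 1/cos 50.2° = 1/0.6401 = 1.562.

1.56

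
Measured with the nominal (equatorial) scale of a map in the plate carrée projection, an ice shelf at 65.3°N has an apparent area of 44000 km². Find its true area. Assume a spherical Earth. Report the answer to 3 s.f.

Plate carrée maps x = Rλ, y = Rφ. The meridian scale is h = 1 and the parallel scale is k = 1/cos φ = sec φ.
Areal scale = h·k = 1 × sec φ; at 65.3°, h = 1.000, k = 2.393, so h·k = 2.393.
True area = apparent / (areal scale) = 44000 / 2.393 ≈ 18400 km².

18400 km²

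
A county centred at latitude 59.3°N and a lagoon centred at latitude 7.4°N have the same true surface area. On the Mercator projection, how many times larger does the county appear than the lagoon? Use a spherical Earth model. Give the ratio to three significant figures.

3.77

Mercator is conformal with k = sec φ, so areal scale = k² = sec²φ.
At 59.3°: sec²(59.3°) = 1/0.5105² = 3.837.
At 7.4°: sec²(7.4°) = 1/0.9917² = 1.017.
Ratio = 3.837/1.017 = cos²(7.4°)/cos²(59.3°) ≈ 3.77.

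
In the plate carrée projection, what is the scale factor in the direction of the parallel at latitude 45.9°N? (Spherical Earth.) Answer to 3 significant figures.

For the equirectangular projection with φ₀ = 0 (plate carrée), h = 1 along meridians and k = sec φ along parallels.
k = 1/cos 45.9° = 1/0.6959 = 1.437.

1.44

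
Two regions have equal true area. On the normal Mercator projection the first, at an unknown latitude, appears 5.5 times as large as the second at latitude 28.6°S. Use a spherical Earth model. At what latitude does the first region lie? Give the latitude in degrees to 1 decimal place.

On Mercator, (apparent₁)/(apparent₂) = sec²φ₁ / sec²φ₂ when true areas are equal.
cos²φ₂ / cos²φ₁ = 5.5  ⇒  cos φ₁ = cos 28.6° / √5.5 = 0.8780/2.345 = 0.3744.
φ₁ = arccos(0.3744) ≈ 68.0°.

68.0°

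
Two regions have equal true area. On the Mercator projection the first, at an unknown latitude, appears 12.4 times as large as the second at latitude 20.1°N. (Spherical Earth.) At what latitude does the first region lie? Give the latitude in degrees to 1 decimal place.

74.5°

Mercator areal scale is sec²φ, so apparent-area ratio = sec²φ₁ / sec²φ₂ = cos²φ₂ / cos²φ₁.
cos²φ₂ / cos²φ₁ = 12.4  ⇒  cos φ₁ = cos 20.1° / √12.4 = 0.9391/3.521 = 0.2667.
φ₁ = arccos(0.2667) ≈ 74.5°.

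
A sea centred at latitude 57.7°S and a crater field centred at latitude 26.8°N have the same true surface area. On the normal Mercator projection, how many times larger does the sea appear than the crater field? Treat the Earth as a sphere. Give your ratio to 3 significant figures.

2.79

On Mercator, area is exaggerated by sec²φ = 1/cos²φ.
At 57.7°: sec²(57.7°) = 1/0.5344² = 3.502.
At 26.8°: sec²(26.8°) = 1/0.8926² = 1.255.
Ratio = 3.502/1.255 = cos²(26.8°)/cos²(57.7°) ≈ 2.79.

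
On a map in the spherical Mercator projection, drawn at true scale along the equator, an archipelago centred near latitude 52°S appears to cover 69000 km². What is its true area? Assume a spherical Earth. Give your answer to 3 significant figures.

26200 km²

For Mercator, h = k = sec φ (a conformal cylindrical projection has a single point scale, 1/cos φ).
Areal scale = k² = sec²φ = 1/cos²(52°) = 1/0.6157² = 2.638.
True area = apparent / (areal scale) = 69000 / 2.638 ≈ 26200 km².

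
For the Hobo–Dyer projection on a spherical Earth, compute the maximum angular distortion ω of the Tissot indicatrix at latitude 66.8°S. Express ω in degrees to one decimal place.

74.4°

Hobo–Dyer is a cylindrical equal-area projection with standard parallels at ±37.5°. A cylindrical equal-area projection with standard parallel φ₀ has meridian scale h = cos φ / cos φ₀ and parallel scale k = cos φ₀ / cos φ (so areas are preserved, h·k = 1).
At 66.8°: h = 0.4966, k = 2.014; principal scales a = 2.014, b = 0.4966.
sin(ω/2) = (a − b)/(a + b) = 1.517/2.510 = 0.6044, so ω = 2 arcsin(0.6044) ≈ 74.4°.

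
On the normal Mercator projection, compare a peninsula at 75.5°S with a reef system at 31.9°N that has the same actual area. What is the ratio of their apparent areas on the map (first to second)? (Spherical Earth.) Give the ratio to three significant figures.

11.5

Mercator areal scale is sec²φ.
At 75.5°: sec²(75.5°) = 1/0.2504² = 15.95.
At 31.9°: sec²(31.9°) = 1/0.8490² = 1.387.
Ratio = 15.95/1.387 = cos²(31.9°)/cos²(75.5°) ≈ 11.5.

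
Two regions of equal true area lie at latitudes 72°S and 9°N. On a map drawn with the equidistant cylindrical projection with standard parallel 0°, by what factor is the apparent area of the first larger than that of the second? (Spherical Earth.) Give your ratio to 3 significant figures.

Plate carrée maps x = Rλ, y = Rφ. The meridian scale is h = 1 and the parallel scale is k = 1/cos φ = sec φ.
Areal scale at 72°: h·k = 1.000 × 3.236 = 3.236.
Areal scale at 9°: h·k = 1.000 × 1.012 = 1.012.
Ratio = 3.236/1.012 ≈ 3.20.

3.20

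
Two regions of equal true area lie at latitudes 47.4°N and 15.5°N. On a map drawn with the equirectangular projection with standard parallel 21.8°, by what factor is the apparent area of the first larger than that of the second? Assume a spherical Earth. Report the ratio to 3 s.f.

In the equirectangular projection with standard parallel φ₀ = 21.8° (x = Rλ cos φ₀, y = Rφ), meridians are true-scale (h = 1) and the parallel scale is k = cos φ₀ / cos φ.
Areal scale at 47.4°: h·k = 1.000 × 1.372 = 1.372.
Areal scale at 15.5°: h·k = 1.000 × 0.9635 = 0.9635.
Ratio = 1.372/0.9635 ≈ 1.42.

1.42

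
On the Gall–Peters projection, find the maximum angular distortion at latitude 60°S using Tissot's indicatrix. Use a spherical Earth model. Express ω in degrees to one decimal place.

Gall–Peters is a cylindrical equal-area projection with standard parallels at ±45°. Cylindrical equal-area (φ₀ = 45°): h = cos φ / cos 45° along meridians, k = cos 45° / cos φ along parallels; h·k = 1.
At 60°: h = 0.7071, k = 1.414; principal scales a = 1.414, b = 0.7071.
sin(ω/2) = (a − b)/(a + b) = 0.7071/2.121 = 0.3333, so ω = 2 arcsin(0.3333) ≈ 38.9°.

38.9°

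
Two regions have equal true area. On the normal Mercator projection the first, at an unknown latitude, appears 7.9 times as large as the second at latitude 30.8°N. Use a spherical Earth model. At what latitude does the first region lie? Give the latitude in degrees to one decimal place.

Mercator areal scale is sec²φ, so apparent-area ratio = sec²φ₁ / sec²φ₂ = cos²φ₂ / cos²φ₁.
cos²φ₂ / cos²φ₁ = 7.9  ⇒  cos φ₁ = cos 30.8° / √7.9 = 0.8590/2.811 = 0.3056.
φ₁ = arccos(0.3056) ≈ 72.2°.

72.2°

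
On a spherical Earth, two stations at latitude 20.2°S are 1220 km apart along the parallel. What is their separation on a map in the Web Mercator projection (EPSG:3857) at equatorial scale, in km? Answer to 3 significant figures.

1300 km

For Mercator, h = k = sec φ (a conformal cylindrical projection has a single point scale, 1/cos φ).
Along the parallel, k = sec 20.2° = 1/0.9385 = 1.066.
Map distance = 1220 × 1.066 ≈ 1300 km.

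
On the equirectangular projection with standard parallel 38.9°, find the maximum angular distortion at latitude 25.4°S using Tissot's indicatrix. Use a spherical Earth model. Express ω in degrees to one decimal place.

8.5°

With standard parallel φ₀ = 38.9°, the equirectangular projection gives x = Rλ cos φ₀, y = Rφ, so h = 1 and k = cos 38.9° / cos φ.
At 25.4°: h = 1.000, k = 0.8615; principal scales a = 1.000, b = 0.8615.
sin(ω/2) = (a − b)/(a + b) = 0.1385/1.862 = 0.07439, so ω = 2 arcsin(0.07439) ≈ 8.5°.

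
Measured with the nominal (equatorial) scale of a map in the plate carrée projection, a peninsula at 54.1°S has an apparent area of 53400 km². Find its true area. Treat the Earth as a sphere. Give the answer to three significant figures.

31300 km²

For the equirectangular projection with φ₀ = 0 (plate carrée), h = 1 along meridians and k = sec φ along parallels.
Areal scale = h·k = 1 × sec φ; at 54.1°, h = 1.000, k = 1.705, so h·k = 1.705.
True area = apparent / (areal scale) = 53400 / 1.705 ≈ 31300 km².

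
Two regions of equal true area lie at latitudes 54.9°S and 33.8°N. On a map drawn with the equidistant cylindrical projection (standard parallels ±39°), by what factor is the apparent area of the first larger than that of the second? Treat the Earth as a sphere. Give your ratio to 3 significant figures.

The equidistant cylindrical projection with φ₀ = 39° has h = 1 (meridians true) and k = cos φ₀ / cos φ along parallels.
Areal scale at 54.9°: h·k = 1.000 × 1.352 = 1.352.
Areal scale at 33.8°: h·k = 1.000 × 0.9352 = 0.9352.
Ratio = 1.352/0.9352 ≈ 1.45.

1.45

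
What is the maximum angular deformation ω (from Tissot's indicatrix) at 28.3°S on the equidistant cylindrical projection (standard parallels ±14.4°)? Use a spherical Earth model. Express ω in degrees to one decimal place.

In the equirectangular projection with standard parallel φ₀ = 14.4° (x = Rλ cos φ₀, y = Rφ), meridians are true-scale (h = 1) and the parallel scale is k = cos φ₀ / cos φ.
At 28.3°: h = 1.000, k = 1.100; principal scales a = 1.100, b = 1.000.
sin(ω/2) = (a − b)/(a + b) = 0.1001/2.100 = 0.04765, so ω = 2 arcsin(0.04765) ≈ 5.5°.

5.5°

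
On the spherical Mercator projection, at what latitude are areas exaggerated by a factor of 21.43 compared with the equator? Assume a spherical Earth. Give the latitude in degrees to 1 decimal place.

77.5°

Mercator areal scale is sec²φ.
sec²φ = 21.43  ⇒  cos²φ = 0.04666  ⇒  cos φ = 0.2160.
φ = arccos(0.2160) ≈ 77.5°.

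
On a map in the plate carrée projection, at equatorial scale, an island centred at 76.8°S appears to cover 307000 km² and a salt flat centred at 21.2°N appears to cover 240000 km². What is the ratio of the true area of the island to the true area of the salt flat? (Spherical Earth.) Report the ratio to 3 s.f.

0.313

Plate carrée has h = 1 and k = sec φ, giving areal scale sec φ; true area = (apparent area) · cos φ.
True area of island: 307000 × cos(76.8°) = 307000 × 0.2284 = 70100 km².
True area of salt flat: 240000 × cos(21.2°) = 240000 × 0.9323 = 223800 km².
Ratio = 70100 / 223800 ≈ 0.313.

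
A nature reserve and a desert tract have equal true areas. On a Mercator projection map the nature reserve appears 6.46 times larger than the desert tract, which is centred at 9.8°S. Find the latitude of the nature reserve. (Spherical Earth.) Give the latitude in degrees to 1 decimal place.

67.2°

For equal true areas on Mercator, apparent areas scale as sec²φ, so the ratio is cos²φ₂ / cos²φ₁.
cos²φ₂ / cos²φ₁ = 6.46  ⇒  cos φ₁ = cos 9.8° / √6.46 = 0.9854/2.542 = 0.3877.
φ₁ = arccos(0.3877) ≈ 67.2°.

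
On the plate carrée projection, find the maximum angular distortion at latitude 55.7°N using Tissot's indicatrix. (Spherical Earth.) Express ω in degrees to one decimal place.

32.4°

In the plate carrée (x = Rλ, y = Rφ), meridians are true-scale (h = 1) and parallels are stretched by k = sec φ.
At 55.7°: h = 1.000, k = 1.775; principal scales a = 1.775, b = 1.000.
sin(ω/2) = (a − b)/(a + b) = 0.7745/2.775 = 0.2792, so ω = 2 arcsin(0.2792) ≈ 32.4°.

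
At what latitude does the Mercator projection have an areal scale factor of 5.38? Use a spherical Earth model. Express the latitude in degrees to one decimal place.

64.5°

Mercator areal scale is sec²φ.
sec²φ = 5.38  ⇒  cos²φ = 0.1859  ⇒  cos φ = 0.4311.
φ = arccos(0.4311) ≈ 64.5°.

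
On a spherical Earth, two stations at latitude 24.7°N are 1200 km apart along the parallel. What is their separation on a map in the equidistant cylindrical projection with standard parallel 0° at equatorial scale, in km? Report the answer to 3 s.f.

1320 km

Plate carrée maps x = Rλ, y = Rφ. The meridian scale is h = 1 and the parallel scale is k = 1/cos φ = sec φ.
Along the parallel, k = sec 24.7° = 1/0.9085 = 1.101.
Map distance = 1200 × 1.101 ≈ 1320 km.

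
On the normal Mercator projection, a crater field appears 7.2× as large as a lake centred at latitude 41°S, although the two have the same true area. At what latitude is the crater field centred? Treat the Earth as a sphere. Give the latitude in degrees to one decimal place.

73.7°

Mercator areal scale is sec²φ, so apparent-area ratio = sec²φ₁ / sec²φ₂ = cos²φ₂ / cos²φ₁.
cos²φ₂ / cos²φ₁ = 7.2  ⇒  cos φ₁ = cos 41° / √7.2 = 0.7547/2.683 = 0.2813.
φ₁ = arccos(0.2813) ≈ 73.7°.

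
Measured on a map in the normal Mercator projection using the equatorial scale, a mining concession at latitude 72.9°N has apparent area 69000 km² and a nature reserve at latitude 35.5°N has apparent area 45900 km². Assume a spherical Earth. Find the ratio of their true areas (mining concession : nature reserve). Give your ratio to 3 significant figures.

On Mercator the areal scale is sec²φ, so true area = apparent × cos²φ.
True area of mining concession: 69000 × cos²(72.9°) = 69000 × 0.08646 = 5966 km².
True area of nature reserve: 45900 × cos²(35.5°) = 45900 × 0.6628 = 30420 km².
Ratio = 5966 / 30420 ≈ 0.196.

0.196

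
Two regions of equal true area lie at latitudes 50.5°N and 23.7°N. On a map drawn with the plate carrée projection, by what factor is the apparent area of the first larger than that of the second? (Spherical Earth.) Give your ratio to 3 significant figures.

For the equirectangular projection with φ₀ = 0 (plate carrée), h = 1 along meridians and k = sec φ along parallels.
Areal scale at 50.5°: h·k = 1.000 × 1.572 = 1.572.
Areal scale at 23.7°: h·k = 1.000 × 1.092 = 1.092.
Ratio = 1.572/1.092 ≈ 1.44.

1.44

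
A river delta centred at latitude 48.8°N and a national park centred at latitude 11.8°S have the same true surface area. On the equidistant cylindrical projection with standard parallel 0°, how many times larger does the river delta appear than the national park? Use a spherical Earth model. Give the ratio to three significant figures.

In the plate carrée (x = Rλ, y = Rφ), meridians are true-scale (h = 1) and parallels are stretched by k = sec φ.
Areal scale at 48.8°: h·k = 1.000 × 1.518 = 1.518.
Areal scale at 11.8°: h·k = 1.000 × 1.022 = 1.022.
Ratio = 1.518/1.022 ≈ 1.49.

1.49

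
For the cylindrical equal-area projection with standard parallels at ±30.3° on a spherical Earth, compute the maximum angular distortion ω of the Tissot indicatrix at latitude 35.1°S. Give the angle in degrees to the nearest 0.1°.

6.2°

A cylindrical equal-area projection with standard parallel φ₀ has meridian scale h = cos φ / cos φ₀ and parallel scale k = cos φ₀ / cos φ (so areas are preserved, h·k = 1).
At 35.1°: h = 0.9476, k = 1.055; principal scales a = 1.055, b = 0.9476.
sin(ω/2) = (a − b)/(a + b) = 0.1077/2.003 = 0.05378, so ω = 2 arcsin(0.05378) ≈ 6.2°.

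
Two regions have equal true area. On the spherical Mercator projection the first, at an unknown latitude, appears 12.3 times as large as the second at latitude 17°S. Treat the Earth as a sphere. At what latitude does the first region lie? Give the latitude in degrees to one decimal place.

74.2°

On Mercator, (apparent₁)/(apparent₂) = sec²φ₁ / sec²φ₂ when true areas are equal.
cos²φ₂ / cos²φ₁ = 12.3  ⇒  cos φ₁ = cos 17° / √12.3 = 0.9563/3.507 = 0.2727.
φ₁ = arccos(0.2727) ≈ 74.2°.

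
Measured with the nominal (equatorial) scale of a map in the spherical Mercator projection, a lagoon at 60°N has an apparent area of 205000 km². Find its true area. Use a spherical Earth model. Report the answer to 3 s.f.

The Mercator projection is conformal; its linear scale factor is the same in every direction and equals sec φ = 1/cos φ.
Areal scale = k² = sec²φ = 1/cos²(60°) = 1/0.5000² = 4.000.
True area = apparent / (areal scale) = 205000 / 4.000 ≈ 51300 km².

51300 km²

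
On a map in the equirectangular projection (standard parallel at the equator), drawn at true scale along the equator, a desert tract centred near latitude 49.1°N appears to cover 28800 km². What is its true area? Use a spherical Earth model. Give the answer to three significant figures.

Plate carrée maps x = Rλ, y = Rφ. The meridian scale is h = 1 and the parallel scale is k = 1/cos φ = sec φ.
Areal scale = h·k = 1 × sec φ; at 49.1°, h = 1.000, k = 1.527, so h·k = 1.527.
True area = apparent / (areal scale) = 28800 / 1.527 ≈ 18900 km².

18900 km²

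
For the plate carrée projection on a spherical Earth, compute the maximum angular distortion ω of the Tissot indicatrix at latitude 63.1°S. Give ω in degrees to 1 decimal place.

44.3°

In the plate carrée (x = Rλ, y = Rφ), meridians are true-scale (h = 1) and parallels are stretched by k = sec φ.
At 63.1°: h = 1.000, k = 2.210; principal scales a = 2.210, b = 1.000.
sin(ω/2) = (a − b)/(a + b) = 1.210/3.210 = 0.3770, so ω = 2 arcsin(0.3770) ≈ 44.3°.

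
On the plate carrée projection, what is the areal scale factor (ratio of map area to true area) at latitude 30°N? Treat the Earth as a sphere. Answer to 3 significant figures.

1.15

For the equirectangular projection with φ₀ = 0 (plate carrée), h = 1 along meridians and k = sec φ along parallels.
Areal scale = h·k = 1 × sec φ; at 30°, h = 1.000, k = 1.155, so h·k = 1.155.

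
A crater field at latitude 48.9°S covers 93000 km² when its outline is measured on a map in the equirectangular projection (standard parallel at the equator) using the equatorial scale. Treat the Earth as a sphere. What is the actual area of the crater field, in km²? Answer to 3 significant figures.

61100 km²

In the plate carrée (x = Rλ, y = Rφ), meridians are true-scale (h = 1) and parallels are stretched by k = sec φ.
Areal scale = h·k = 1 × sec φ; at 48.9°, h = 1.000, k = 1.521, so h·k = 1.521.
True area = apparent / (areal scale) = 93000 / 1.521 ≈ 61100 km².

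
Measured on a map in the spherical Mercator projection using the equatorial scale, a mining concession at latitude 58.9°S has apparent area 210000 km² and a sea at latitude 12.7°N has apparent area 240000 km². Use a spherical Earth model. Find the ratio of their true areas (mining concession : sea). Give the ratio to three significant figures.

0.245

Mercator's areal exaggeration is sec²φ; hence true area = (apparent area) · cos²φ.
True area of mining concession: 210000 × cos²(58.9°) = 210000 × 0.2668 = 56030 km².
True area of sea: 240000 × cos²(12.7°) = 240000 × 0.9517 = 228400 km².
Ratio = 56030 / 228400 ≈ 0.245.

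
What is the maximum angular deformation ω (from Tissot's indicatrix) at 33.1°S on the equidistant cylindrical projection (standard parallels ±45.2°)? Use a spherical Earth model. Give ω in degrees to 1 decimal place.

9.9°

With standard parallel φ₀ = 45.2°, the equirectangular projection gives x = Rλ cos φ₀, y = Rφ, so h = 1 and k = cos 45.2° / cos φ.
At 33.1°: h = 1.000, k = 0.8411; principal scales a = 1.000, b = 0.8411.
sin(ω/2) = (a − b)/(a + b) = 0.1589/1.841 = 0.08629, so ω = 2 arcsin(0.08629) ≈ 9.9°.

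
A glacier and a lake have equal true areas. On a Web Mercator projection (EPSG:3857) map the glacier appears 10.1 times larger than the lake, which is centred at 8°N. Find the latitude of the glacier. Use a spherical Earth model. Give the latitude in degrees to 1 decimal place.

On Mercator, (apparent₁)/(apparent₂) = sec²φ₁ / sec²φ₂ when true areas are equal.
cos²φ₂ / cos²φ₁ = 10.1  ⇒  cos φ₁ = cos 8° / √10.1 = 0.9903/3.178 = 0.3116.
φ₁ = arccos(0.3116) ≈ 71.8°.

71.8°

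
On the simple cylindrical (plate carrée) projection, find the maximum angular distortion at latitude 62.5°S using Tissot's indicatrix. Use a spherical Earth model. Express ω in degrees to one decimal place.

In the plate carrée (x = Rλ, y = Rφ), meridians are true-scale (h = 1) and parallels are stretched by k = sec φ.
At 62.5°: h = 1.000, k = 2.166; principal scales a = 2.166, b = 1.000.
sin(ω/2) = (a − b)/(a + b) = 1.166/3.166 = 0.3682, so ω = 2 arcsin(0.3682) ≈ 43.2°.

43.2°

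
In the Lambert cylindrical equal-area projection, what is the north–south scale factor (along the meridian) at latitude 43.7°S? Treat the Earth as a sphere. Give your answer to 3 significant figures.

0.723

The Lambert cylindrical equal-area projection is the cylindrical equal-area projection with its standard parallel at the equator (φ₀ = 0). A cylindrical equal-area projection with standard parallel φ₀ has meridian scale h = cos φ / cos φ₀ and parallel scale k = cos φ₀ / cos φ (so areas are preserved, h·k = 1).
h = cos 43.7° / cos 0° = 0.7230/1.000 = 0.7230.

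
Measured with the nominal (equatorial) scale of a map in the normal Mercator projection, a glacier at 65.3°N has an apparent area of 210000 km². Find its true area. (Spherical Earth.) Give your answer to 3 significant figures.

Mercator is conformal, so the point scale is isotropic: h = k = sec φ = 1/cos φ.
Areal scale = k² = sec²φ = 1/cos²(65.3°) = 1/0.4179² = 5.727.
True area = apparent / (areal scale) = 210000 / 5.727 ≈ 36700 km².

36700 km²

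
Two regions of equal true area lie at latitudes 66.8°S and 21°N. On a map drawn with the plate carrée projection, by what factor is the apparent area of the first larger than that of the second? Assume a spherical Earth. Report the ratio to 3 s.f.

2.37

Plate carrée maps x = Rλ, y = Rφ. The meridian scale is h = 1 and the parallel scale is k = 1/cos φ = sec φ.
Areal scale at 66.8°: h·k = 1.000 × 2.538 = 2.538.
Areal scale at 21°: h·k = 1.000 × 1.071 = 1.071.
Ratio = 2.538/1.071 ≈ 2.37.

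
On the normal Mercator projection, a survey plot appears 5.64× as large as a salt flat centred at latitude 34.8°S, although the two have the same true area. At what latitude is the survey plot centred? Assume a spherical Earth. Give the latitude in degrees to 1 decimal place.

69.8°

For equal true areas on Mercator, apparent areas scale as sec²φ, so the ratio is cos²φ₂ / cos²φ₁.
cos²φ₂ / cos²φ₁ = 5.64  ⇒  cos φ₁ = cos 34.8° / √5.64 = 0.8211/2.375 = 0.3458.
φ₁ = arccos(0.3458) ≈ 69.8°.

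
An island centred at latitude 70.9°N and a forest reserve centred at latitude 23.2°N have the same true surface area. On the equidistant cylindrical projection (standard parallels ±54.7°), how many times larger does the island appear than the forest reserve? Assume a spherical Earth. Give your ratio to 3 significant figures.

With standard parallel φ₀ = 54.7°, the equirectangular projection gives x = Rλ cos φ₀, y = Rφ, so h = 1 and k = cos 54.7° / cos φ.
Areal scale at 70.9°: h·k = 1.000 × 1.766 = 1.766.
Areal scale at 23.2°: h·k = 1.000 × 0.6287 = 0.6287.
Ratio = 1.766/0.6287 ≈ 2.81.

2.81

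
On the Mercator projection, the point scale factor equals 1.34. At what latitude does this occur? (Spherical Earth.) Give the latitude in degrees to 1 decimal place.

41.7°

Mercator scale is k = sec φ = 1/cos φ.
1/cos φ = 1.34  ⇒  cos φ = 0.7463  ⇒  φ = arccos(0.7463) ≈ 41.7°.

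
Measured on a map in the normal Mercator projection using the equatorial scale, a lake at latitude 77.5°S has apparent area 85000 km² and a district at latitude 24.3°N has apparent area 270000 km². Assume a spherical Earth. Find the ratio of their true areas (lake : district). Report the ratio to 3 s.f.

On Mercator the areal scale is sec²φ, so true area = apparent × cos²φ.
True area of lake: 85000 × cos²(77.5°) = 85000 × 0.04685 = 3982 km².
True area of district: 270000 × cos²(24.3°) = 270000 × 0.8307 = 224300 km².
Ratio = 3982 / 224300 ≈ 0.0178.

0.0178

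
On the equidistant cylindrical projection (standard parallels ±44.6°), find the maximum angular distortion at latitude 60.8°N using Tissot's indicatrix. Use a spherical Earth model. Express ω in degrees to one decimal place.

21.5°

In the equirectangular projection with standard parallel φ₀ = 44.6° (x = Rλ cos φ₀, y = Rφ), meridians are true-scale (h = 1) and the parallel scale is k = cos φ₀ / cos φ.
At 60.8°: h = 1.000, k = 1.459; principal scales a = 1.459, b = 1.000.
sin(ω/2) = (a − b)/(a + b) = 0.4595/2.459 = 0.1868, so ω = 2 arcsin(0.1868) ≈ 21.5°.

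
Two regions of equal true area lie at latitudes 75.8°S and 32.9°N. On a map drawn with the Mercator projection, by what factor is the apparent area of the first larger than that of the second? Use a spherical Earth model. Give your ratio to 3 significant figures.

Mercator areal scale is sec²φ.
At 75.8°: sec²(75.8°) = 1/0.2453² = 16.62.
At 32.9°: sec²(32.9°) = 1/0.8396² = 1.419.
Ratio = 16.62/1.419 = cos²(32.9°)/cos²(75.8°) ≈ 11.7.

11.7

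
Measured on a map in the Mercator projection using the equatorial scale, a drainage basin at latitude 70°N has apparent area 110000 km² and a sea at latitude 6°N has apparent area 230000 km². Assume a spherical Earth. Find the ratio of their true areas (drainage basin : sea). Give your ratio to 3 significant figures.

0.0566

Since Mercator area scale is 1/cos²φ, the true area equals the apparent area multiplied by cos²φ.
True area of drainage basin: 110000 × cos²(70°) = 110000 × 0.1170 = 12870 km².
True area of sea: 230000 × cos²(6°) = 230000 × 0.9891 = 227500 km².
Ratio = 12870 / 227500 ≈ 0.0566.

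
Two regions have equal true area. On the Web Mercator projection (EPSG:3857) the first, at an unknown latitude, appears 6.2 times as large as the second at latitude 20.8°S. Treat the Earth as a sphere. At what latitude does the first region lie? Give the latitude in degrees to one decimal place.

67.9°

On Mercator, (apparent₁)/(apparent₂) = sec²φ₁ / sec²φ₂ when true areas are equal.
cos²φ₂ / cos²φ₁ = 6.2  ⇒  cos φ₁ = cos 20.8° / √6.2 = 0.9348/2.490 = 0.3754.
φ₁ = arccos(0.3754) ≈ 67.9°.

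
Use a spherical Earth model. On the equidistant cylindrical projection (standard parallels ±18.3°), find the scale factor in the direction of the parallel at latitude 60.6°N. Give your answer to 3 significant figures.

The equidistant cylindrical projection with φ₀ = 18.3° has h = 1 (meridians true) and k = cos φ₀ / cos φ along parallels.
k = cos 18.3° / cos 60.6° = 0.9494/0.4909 = 1.934.

1.93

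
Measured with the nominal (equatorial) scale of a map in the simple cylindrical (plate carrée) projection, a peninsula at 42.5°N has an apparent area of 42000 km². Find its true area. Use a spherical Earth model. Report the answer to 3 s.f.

31000 km²

For the equirectangular projection with φ₀ = 0 (plate carrée), h = 1 along meridians and k = sec φ along parallels.
Areal scale = h·k = 1 × sec φ; at 42.5°, h = 1.000, k = 1.356, so h·k = 1.356.
True area = apparent / (areal scale) = 42000 / 1.356 ≈ 31000 km².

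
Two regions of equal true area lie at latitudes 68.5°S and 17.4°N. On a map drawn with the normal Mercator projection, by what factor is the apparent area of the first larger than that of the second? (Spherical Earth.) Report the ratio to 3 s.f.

Mercator areal scale is sec²φ.
At 68.5°: sec²(68.5°) = 1/0.3665² = 7.445.
At 17.4°: sec²(17.4°) = 1/0.9542² = 1.098.
Ratio = 7.445/1.098 = cos²(17.4°)/cos²(68.5°) ≈ 6.78.

6.78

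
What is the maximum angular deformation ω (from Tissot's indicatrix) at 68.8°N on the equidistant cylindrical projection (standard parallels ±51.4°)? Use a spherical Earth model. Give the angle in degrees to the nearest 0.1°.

With standard parallel φ₀ = 51.4°, the equirectangular projection gives x = Rλ cos φ₀, y = Rφ, so h = 1 and k = cos 51.4° / cos φ.
At 68.8°: h = 1.000, k = 1.725; principal scales a = 1.725, b = 1.000.
sin(ω/2) = (a − b)/(a + b) = 0.7252/2.725 = 0.2661, so ω = 2 arcsin(0.2661) ≈ 30.9°.

30.9°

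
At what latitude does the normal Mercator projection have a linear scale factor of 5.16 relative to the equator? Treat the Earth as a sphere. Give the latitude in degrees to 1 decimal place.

Mercator scale is k = sec φ = 1/cos φ.
1/cos φ = 5.16  ⇒  cos φ = 0.1938  ⇒  φ = arccos(0.1938) ≈ 78.8°.

78.8°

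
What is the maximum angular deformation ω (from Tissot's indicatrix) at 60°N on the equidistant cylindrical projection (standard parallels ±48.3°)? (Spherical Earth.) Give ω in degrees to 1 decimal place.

In the equirectangular projection with standard parallel φ₀ = 48.3° (x = Rλ cos φ₀, y = Rφ), meridians are true-scale (h = 1) and the parallel scale is k = cos φ₀ / cos φ.
At 60°: h = 1.000, k = 1.330; principal scales a = 1.330, b = 1.000.
sin(ω/2) = (a − b)/(a + b) = 0.3305/2.330 = 0.1418, so ω = 2 arcsin(0.1418) ≈ 16.3°.

16.3°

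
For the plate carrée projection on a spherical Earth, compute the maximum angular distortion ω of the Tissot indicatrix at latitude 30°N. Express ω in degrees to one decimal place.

8.2°

Plate carrée maps x = Rλ, y = Rφ. The meridian scale is h = 1 and the parallel scale is k = 1/cos φ = sec φ.
At 30°: h = 1.000, k = 1.155; principal scales a = 1.155, b = 1.000.
sin(ω/2) = (a − b)/(a + b) = 0.1547/2.155 = 0.07180, so ω = 2 arcsin(0.07180) ≈ 8.2°.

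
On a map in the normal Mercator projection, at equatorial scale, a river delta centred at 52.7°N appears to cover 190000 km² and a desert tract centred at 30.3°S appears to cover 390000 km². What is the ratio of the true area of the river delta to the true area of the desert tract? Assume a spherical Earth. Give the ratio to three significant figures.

Mercator's areal exaggeration is sec²φ; hence true area = (apparent area) · cos²φ.
True area of river delta: 190000 × cos²(52.7°) = 190000 × 0.3672 = 69770 km².
True area of desert tract: 390000 × cos²(30.3°) = 390000 × 0.7455 = 290700 km².
Ratio = 69770 / 290700 ≈ 0.240.

0.240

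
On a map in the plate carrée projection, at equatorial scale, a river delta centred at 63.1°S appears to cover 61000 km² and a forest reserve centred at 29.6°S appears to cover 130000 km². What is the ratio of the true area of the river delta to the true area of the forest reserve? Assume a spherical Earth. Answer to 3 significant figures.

Plate carrée has h = 1 and k = sec φ, giving areal scale sec φ; true area = (apparent area) · cos φ.
True area of river delta: 61000 × cos(63.1°) = 61000 × 0.4524 = 27600 km².
True area of forest reserve: 130000 × cos(29.6°) = 130000 × 0.8695 = 113000 km².
Ratio = 27600 / 113000 ≈ 0.244.

0.244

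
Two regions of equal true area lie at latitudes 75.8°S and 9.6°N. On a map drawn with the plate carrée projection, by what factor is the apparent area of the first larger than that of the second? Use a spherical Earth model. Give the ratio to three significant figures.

4.02

In the plate carrée (x = Rλ, y = Rφ), meridians are true-scale (h = 1) and parallels are stretched by k = sec φ.
Areal scale at 75.8°: h·k = 1.000 × 4.077 = 4.077.
Areal scale at 9.6°: h·k = 1.000 × 1.014 = 1.014.
Ratio = 4.077/1.014 ≈ 4.02.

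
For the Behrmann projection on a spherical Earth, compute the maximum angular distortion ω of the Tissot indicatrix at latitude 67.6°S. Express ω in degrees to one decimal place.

Behrmann is a cylindrical equal-area projection with standard parallels at ±30°. A cylindrical equal-area projection with standard parallel φ₀ has meridian scale h = cos φ / cos φ₀ and parallel scale k = cos φ₀ / cos φ (so areas are preserved, h·k = 1).
At 67.6°: h = 0.4400, k = 2.273; principal scales a = 2.273, b = 0.4400.
sin(ω/2) = (a − b)/(a + b) = 1.833/2.713 = 0.6756, so ω = 2 arcsin(0.6756) ≈ 85.0°.

85.0°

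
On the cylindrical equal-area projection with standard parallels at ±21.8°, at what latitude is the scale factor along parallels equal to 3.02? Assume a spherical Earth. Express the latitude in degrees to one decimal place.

A cylindrical equal-area projection with standard parallel φ₀ has meridian scale h = cos φ / cos φ₀ and parallel scale k = cos φ₀ / cos φ (so areas are preserved, h·k = 1).
k = cos φ₀ / cos φ = 3.02  ⇒  cos φ = cos 21.8° / 3.02 = 0.3074.
φ = arccos(0.3074) ≈ 72.1°.

72.1°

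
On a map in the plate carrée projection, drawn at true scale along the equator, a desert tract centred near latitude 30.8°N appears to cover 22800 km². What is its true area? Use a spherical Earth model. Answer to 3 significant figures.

For the equirectangular projection with φ₀ = 0 (plate carrée), h = 1 along meridians and k = sec φ along parallels.
Areal scale = h·k = 1 × sec φ; at 30.8°, h = 1.000, k = 1.164, so h·k = 1.164.
True area = apparent / (areal scale) = 22800 / 1.164 ≈ 19600 km².

19600 km²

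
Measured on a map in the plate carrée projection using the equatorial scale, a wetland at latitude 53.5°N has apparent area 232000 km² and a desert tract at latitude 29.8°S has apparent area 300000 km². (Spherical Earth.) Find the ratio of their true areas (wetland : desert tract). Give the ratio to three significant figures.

0.530

Plate carrée has h = 1 and k = sec φ, giving areal scale sec φ; true area = (apparent area) · cos φ.
True area of wetland: 232000 × cos(53.5°) = 232000 × 0.5948 = 138000 km².
True area of desert tract: 300000 × cos(29.8°) = 300000 × 0.8678 = 260300 km².
Ratio = 138000 / 260300 ≈ 0.530.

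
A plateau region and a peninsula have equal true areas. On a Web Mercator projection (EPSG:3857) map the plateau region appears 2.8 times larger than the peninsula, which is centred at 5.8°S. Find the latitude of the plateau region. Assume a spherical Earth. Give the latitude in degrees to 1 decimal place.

On Mercator, (apparent₁)/(apparent₂) = sec²φ₁ / sec²φ₂ when true areas are equal.
cos²φ₂ / cos²φ₁ = 2.8  ⇒  cos φ₁ = cos 5.8° / √2.8 = 0.9949/1.673 = 0.5946.
φ₁ = arccos(0.5946) ≈ 53.5°.

53.5°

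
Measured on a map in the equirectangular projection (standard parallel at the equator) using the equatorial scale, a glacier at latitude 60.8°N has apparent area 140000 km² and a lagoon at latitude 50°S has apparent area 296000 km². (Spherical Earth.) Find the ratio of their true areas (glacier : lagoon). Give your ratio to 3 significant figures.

Plate carrée has h = 1 and k = sec φ, giving areal scale sec φ; true area = (apparent area) · cos φ.
True area of glacier: 140000 × cos(60.8°) = 140000 × 0.4879 = 68300 km².
True area of lagoon: 296000 × cos(50°) = 296000 × 0.6428 = 190300 km².
Ratio = 68300 / 190300 ≈ 0.359.

0.359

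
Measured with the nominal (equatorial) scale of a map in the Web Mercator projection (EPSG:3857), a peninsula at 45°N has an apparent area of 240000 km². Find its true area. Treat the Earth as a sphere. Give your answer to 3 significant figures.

The Mercator projection is conformal; its linear scale factor is the same in every direction and equals sec φ = 1/cos φ.
Areal scale = k² = sec²φ = 1/cos²(45°) = 1/0.7071² = 2.000.
True area = apparent / (areal scale) = 240000 / 2.000 ≈ 120000 km².

120000 km²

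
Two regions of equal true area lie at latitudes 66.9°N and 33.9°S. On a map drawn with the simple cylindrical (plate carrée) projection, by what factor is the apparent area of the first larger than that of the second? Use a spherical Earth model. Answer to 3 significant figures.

2.12

In the plate carrée (x = Rλ, y = Rφ), meridians are true-scale (h = 1) and parallels are stretched by k = sec φ.
Areal scale at 66.9°: h·k = 1.000 × 2.549 = 2.549.
Areal scale at 33.9°: h·k = 1.000 × 1.205 = 1.205.
Ratio = 2.549/1.205 ≈ 2.12.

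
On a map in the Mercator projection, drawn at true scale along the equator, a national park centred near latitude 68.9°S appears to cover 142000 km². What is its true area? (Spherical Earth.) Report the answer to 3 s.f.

The Mercator projection is conformal; its linear scale factor is the same in every direction and equals sec φ = 1/cos φ.
Areal scale = k² = sec²φ = 1/cos²(68.9°) = 1/0.3600² = 7.716.
True area = apparent / (areal scale) = 142000 / 7.716 ≈ 18400 km².

18400 km²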